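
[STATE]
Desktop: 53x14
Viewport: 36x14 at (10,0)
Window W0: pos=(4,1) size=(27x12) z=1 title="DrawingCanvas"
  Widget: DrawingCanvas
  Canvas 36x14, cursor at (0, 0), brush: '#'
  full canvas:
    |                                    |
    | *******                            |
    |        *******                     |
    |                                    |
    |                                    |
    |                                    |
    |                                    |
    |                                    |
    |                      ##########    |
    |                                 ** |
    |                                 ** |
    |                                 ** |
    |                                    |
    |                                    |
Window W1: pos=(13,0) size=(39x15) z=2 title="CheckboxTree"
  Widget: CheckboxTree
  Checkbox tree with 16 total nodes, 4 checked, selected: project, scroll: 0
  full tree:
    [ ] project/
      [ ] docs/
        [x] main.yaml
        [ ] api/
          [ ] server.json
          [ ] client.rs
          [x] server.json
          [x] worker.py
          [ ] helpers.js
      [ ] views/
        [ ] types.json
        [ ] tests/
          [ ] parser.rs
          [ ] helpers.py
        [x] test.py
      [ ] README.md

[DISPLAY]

   ┏━━━━━━━━━━━━━━━━━━━━━━━━━━━━━━━━
━━━┃ CheckboxTree                   
ing┠────────────────────────────────
───┃>[-] project/                   
   ┃   [-] docs/                    
***┃     [x] main.yaml              
   ┃     [-] api/                   
   ┃       [ ] server.json          
   ┃       [ ] client.rs            
   ┃       [x] server.json          
   ┃       [x] worker.py            
   ┃       [ ] helpers.js           
━━━┃   [-] views/                   
   ┃     [ ] types.json             


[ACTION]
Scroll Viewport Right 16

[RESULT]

━━━━━━━━━━━━━━━━━━━━━━━━━━━━━━━━━━┓ 
eckboxTree                        ┃ 
──────────────────────────────────┨ 
] project/                        ┃ 
[-] docs/                         ┃ 
  [x] main.yaml                   ┃ 
  [-] api/                        ┃ 
    [ ] server.json               ┃ 
    [ ] client.rs                 ┃ 
    [x] server.json               ┃ 
    [x] worker.py                 ┃ 
    [ ] helpers.js                ┃ 
[-] views/                        ┃ 
  [ ] types.json                  ┃ 


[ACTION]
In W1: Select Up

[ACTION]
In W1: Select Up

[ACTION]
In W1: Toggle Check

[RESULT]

━━━━━━━━━━━━━━━━━━━━━━━━━━━━━━━━━━┓ 
eckboxTree                        ┃ 
──────────────────────────────────┨ 
] project/                        ┃ 
[x] docs/                         ┃ 
  [x] main.yaml                   ┃ 
  [x] api/                        ┃ 
    [x] server.json               ┃ 
    [x] client.rs                 ┃ 
    [x] server.json               ┃ 
    [x] worker.py                 ┃ 
    [x] helpers.js                ┃ 
[x] views/                        ┃ 
  [x] types.json                  ┃ 


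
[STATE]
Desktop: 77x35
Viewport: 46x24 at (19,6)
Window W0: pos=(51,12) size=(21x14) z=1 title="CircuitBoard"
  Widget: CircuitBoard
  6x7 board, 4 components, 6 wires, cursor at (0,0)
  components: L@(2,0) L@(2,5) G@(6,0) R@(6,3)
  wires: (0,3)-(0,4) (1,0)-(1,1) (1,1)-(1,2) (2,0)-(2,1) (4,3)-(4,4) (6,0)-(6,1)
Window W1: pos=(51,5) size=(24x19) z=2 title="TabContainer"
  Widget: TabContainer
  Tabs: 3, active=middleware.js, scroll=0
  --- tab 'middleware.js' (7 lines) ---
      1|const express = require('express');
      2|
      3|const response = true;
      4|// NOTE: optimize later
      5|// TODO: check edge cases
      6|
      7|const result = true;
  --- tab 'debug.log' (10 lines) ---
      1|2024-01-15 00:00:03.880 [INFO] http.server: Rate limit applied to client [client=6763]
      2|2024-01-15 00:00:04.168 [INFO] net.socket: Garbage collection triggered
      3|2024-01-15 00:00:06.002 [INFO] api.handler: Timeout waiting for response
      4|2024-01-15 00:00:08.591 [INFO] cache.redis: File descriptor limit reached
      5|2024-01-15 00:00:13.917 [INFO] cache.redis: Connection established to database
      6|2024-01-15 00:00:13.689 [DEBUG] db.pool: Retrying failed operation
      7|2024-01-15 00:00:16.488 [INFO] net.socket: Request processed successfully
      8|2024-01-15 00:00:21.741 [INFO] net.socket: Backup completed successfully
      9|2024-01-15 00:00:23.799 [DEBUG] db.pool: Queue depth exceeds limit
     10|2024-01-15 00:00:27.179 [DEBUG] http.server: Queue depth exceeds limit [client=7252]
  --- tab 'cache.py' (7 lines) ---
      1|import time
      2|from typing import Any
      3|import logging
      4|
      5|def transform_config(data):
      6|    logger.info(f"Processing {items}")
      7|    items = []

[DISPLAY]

                                ┃ TabContainer
                                ┠─────────────
                                ┃[middleware.j
                                ┃─────────────
                                ┃const express
                                ┃             
                                ┃const respons
                                ┃// NOTE: opti
                                ┃// TODO: chec
                                ┃             
                                ┃const result 
                                ┃             
                                ┃             
                                ┃             
                                ┃             
                                ┃             
                                ┃             
                                ┗━━━━━━━━━━━━━
                                ┃4            
                                ┗━━━━━━━━━━━━━
                                              
                                              
                                              
                                              


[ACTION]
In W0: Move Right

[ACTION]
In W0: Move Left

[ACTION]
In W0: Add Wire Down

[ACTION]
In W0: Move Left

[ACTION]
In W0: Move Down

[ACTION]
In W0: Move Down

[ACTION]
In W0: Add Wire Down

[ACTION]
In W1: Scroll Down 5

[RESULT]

                                ┃ TabContainer
                                ┠─────────────
                                ┃[middleware.j
                                ┃─────────────
                                ┃             
                                ┃const result 
                                ┃             
                                ┃             
                                ┃             
                                ┃             
                                ┃             
                                ┃             
                                ┃             
                                ┃             
                                ┃             
                                ┃             
                                ┃             
                                ┗━━━━━━━━━━━━━
                                ┃4            
                                ┗━━━━━━━━━━━━━
                                              
                                              
                                              
                                              


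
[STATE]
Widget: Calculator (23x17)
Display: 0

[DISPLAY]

                      0
┌───┬───┬───┬───┐      
│ 7 │ 8 │ 9 │ ÷ │      
├───┼───┼───┼───┤      
│ 4 │ 5 │ 6 │ × │      
├───┼───┼───┼───┤      
│ 1 │ 2 │ 3 │ - │      
├───┼───┼───┼───┤      
│ 0 │ . │ = │ + │      
├───┼───┼───┼───┤      
│ C │ MC│ MR│ M+│      
└───┴───┴───┴───┘      
                       
                       
                       
                       
                       


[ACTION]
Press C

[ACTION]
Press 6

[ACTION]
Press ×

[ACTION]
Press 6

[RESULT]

                      6
┌───┬───┬───┬───┐      
│ 7 │ 8 │ 9 │ ÷ │      
├───┼───┼───┼───┤      
│ 4 │ 5 │ 6 │ × │      
├───┼───┼───┼───┤      
│ 1 │ 2 │ 3 │ - │      
├───┼───┼───┼───┤      
│ 0 │ . │ = │ + │      
├───┼───┼───┼───┤      
│ C │ MC│ MR│ M+│      
└───┴───┴───┴───┘      
                       
                       
                       
                       
                       


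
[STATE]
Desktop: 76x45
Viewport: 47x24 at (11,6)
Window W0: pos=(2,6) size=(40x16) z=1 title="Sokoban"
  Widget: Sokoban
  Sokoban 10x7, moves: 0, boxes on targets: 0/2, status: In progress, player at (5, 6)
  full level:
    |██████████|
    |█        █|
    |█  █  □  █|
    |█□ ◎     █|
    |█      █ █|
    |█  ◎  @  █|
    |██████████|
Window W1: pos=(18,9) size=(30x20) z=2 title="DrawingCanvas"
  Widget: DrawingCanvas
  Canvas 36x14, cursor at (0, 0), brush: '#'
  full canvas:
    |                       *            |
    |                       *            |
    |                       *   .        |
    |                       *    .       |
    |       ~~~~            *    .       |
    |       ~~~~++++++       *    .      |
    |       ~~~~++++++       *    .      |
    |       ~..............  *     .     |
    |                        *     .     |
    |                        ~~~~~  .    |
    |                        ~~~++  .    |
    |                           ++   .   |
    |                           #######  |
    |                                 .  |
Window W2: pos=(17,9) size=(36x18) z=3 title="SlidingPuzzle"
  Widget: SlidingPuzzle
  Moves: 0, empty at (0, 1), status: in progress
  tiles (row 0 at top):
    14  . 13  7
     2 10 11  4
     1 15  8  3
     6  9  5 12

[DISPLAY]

━━━━━━━━━━━━━━━━━━━━━━━━━━━━━━┓                
                              ┃                
──────────────────────────────┨                
██    ┏━━━━━━━━━━━━━━━━━━━━━━━━━━━━━━━━━━┓     
 █    ┃ SlidingPuzzle                    ┃     
 █    ┠──────────────────────────────────┨     
 █    ┃┌────┬────┬────┬────┐             ┃     
 █    ┃│ 14 │    │ 13 │  7 │             ┃     
 █    ┃├────┼────┼────┼────┤             ┃     
██    ┃│  2 │ 10 │ 11 │  4 │             ┃     
  0/2 ┃├────┼────┼────┼────┤             ┃     
      ┃│  1 │ 15 │  8 │  3 │             ┃     
      ┃├────┼────┼────┼────┤             ┃     
      ┃│  6 │  9 │  5 │ 12 │             ┃     
      ┃└────┴────┴────┴────┘             ┃     
━━━━━━┃Moves: 0                          ┃     
      ┃                                  ┃     
      ┃                                  ┃     
      ┃                                  ┃     
      ┃                                  ┃     
      ┗━━━━━━━━━━━━━━━━━━━━━━━━━━━━━━━━━━┛     
       ┃                            ┃          
       ┗━━━━━━━━━━━━━━━━━━━━━━━━━━━━┛          
                                               


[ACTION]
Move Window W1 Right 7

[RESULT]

━━━━━━━━━━━━━━━━━━━━━━━━━━━━━━┓                
                              ┃                
──────────────────────────────┨                
██    ┏━━━━━━━━━━━━━━━━━━━━━━━━━━━━━━━━━━┓━┓   
 █    ┃ SlidingPuzzle                    ┃ ┃   
 █    ┠──────────────────────────────────┨─┨   
 █    ┃┌────┬────┬────┬────┐             ┃ ┃   
 █    ┃│ 14 │    │ 13 │  7 │             ┃ ┃   
 █    ┃├────┼────┼────┼────┤             ┃.┃   
██    ┃│  2 │ 10 │ 11 │  4 │             ┃ ┃   
  0/2 ┃├────┼────┼────┼────┤             ┃ ┃   
      ┃│  1 │ 15 │  8 │  3 │             ┃ ┃   
      ┃├────┼────┼────┼────┤             ┃ ┃   
      ┃│  6 │  9 │  5 │ 12 │             ┃ ┃   
      ┃└────┴────┴────┴────┘             ┃ ┃   
━━━━━━┃Moves: 0                          ┃~┃   
      ┃                                  ┃+┃   
      ┃                                  ┃+┃   
      ┃                                  ┃#┃   
      ┃                                  ┃ ┃   
      ┗━━━━━━━━━━━━━━━━━━━━━━━━━━━━━━━━━━┛ ┃   
              ┃                            ┃   
              ┗━━━━━━━━━━━━━━━━━━━━━━━━━━━━┛   
                                               


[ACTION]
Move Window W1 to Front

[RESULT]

━━━━━━━━━━━━━━━━━━━━━━━━━━━━━━┓                
                              ┃                
──────────────────────────────┨                
██    ┏━━━━━━━┏━━━━━━━━━━━━━━━━━━━━━━━━━━━━┓   
 █    ┃ Slidin┃ DrawingCanvas              ┃   
 █    ┠───────┠────────────────────────────┨   
 █    ┃┌────┬─┃+                      *    ┃   
 █    ┃│ 14 │ ┃                       *    ┃   
 █    ┃├────┼─┃                       *   .┃   
██    ┃│  2 │ ┃                       *    ┃   
  0/2 ┃├────┼─┃       ~~~~            *    ┃   
      ┃│  1 │ ┃       ~~~~++++++       *   ┃   
      ┃├────┼─┃       ~~~~++++++       *   ┃   
      ┃│  6 │ ┃       ~..............  *   ┃   
      ┃└────┴─┃                        *   ┃   
━━━━━━┃Moves: ┃                        ~~~~┃   
      ┃       ┃                        ~~~+┃   
      ┃       ┃                           +┃   
      ┃       ┃                           #┃   
      ┃       ┃                            ┃   
      ┗━━━━━━━┃                            ┃   
              ┃                            ┃   
              ┗━━━━━━━━━━━━━━━━━━━━━━━━━━━━┛   
                                               


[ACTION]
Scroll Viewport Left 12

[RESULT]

  ┏━━━━━━━━━━━━━━━━━━━━━━━━━━━━━━━━━━━━━━┓     
  ┃ Sokoban                              ┃     
  ┠──────────────────────────────────────┨     
  ┃██████████    ┏━━━━━━━┏━━━━━━━━━━━━━━━━━━━━━
  ┃█        █    ┃ Slidin┃ DrawingCanvas       
  ┃█  █  □  █    ┠───────┠─────────────────────
  ┃█□ ◎     █    ┃┌────┬─┃+                    
  ┃█      █ █    ┃│ 14 │ ┃                     
  ┃█  ◎  @  █    ┃├────┼─┃                     
  ┃██████████    ┃│  2 │ ┃                     
  ┃Moves: 0  0/2 ┃├────┼─┃       ~~~~          
  ┃              ┃│  1 │ ┃       ~~~~++++++    
  ┃              ┃├────┼─┃       ~~~~++++++    
  ┃              ┃│  6 │ ┃       ~.............
  ┃              ┃└────┴─┃                     
  ┗━━━━━━━━━━━━━━┃Moves: ┃                     
                 ┃       ┃                     
                 ┃       ┃                     
                 ┃       ┃                     
                 ┃       ┃                     
                 ┗━━━━━━━┃                     
                         ┃                     
                         ┗━━━━━━━━━━━━━━━━━━━━━
                                               


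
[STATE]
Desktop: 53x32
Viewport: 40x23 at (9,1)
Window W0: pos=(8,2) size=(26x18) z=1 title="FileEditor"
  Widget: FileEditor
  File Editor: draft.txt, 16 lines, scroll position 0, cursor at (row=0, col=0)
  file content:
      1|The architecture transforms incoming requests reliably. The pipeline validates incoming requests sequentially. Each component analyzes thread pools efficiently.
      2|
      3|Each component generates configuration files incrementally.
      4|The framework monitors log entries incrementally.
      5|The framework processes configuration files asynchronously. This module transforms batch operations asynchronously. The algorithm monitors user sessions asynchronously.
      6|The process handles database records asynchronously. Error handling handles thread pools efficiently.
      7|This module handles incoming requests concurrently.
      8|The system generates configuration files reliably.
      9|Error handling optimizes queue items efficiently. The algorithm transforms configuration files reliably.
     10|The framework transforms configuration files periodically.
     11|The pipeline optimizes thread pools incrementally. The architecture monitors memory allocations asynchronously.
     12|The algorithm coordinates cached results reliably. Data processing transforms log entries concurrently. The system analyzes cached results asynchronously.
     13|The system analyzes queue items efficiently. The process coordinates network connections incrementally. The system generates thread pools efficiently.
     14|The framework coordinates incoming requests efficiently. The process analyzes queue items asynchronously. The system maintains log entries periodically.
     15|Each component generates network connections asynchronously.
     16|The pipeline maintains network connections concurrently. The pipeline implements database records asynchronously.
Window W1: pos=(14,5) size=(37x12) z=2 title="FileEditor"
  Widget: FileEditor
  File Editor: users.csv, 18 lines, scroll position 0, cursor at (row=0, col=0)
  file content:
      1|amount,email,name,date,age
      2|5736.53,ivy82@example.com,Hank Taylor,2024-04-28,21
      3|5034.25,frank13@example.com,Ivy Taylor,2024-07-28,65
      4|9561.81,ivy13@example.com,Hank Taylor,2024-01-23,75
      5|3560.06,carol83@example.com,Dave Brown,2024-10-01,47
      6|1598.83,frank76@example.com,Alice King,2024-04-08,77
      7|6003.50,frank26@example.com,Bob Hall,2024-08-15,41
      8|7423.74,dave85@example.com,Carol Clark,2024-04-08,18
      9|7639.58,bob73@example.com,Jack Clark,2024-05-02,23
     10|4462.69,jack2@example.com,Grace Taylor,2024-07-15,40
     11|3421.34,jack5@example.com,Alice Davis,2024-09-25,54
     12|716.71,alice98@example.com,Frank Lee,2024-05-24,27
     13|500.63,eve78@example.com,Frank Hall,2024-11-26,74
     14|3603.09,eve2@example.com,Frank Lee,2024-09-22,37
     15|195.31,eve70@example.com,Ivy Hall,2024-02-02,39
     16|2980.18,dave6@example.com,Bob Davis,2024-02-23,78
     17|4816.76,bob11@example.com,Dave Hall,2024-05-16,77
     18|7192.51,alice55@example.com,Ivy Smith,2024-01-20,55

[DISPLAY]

                                        
━━━━━━━━━━━━━━━━━━━━━━━━┓               
 FileEditor             ┃               
────────────────────────┨               
█he a┏━━━━━━━━━━━━━━━━━━━━━━━━━━━━━━━━━━
     ┃ FileEditor                       
Each ┠──────────────────────────────────
The f┃█mount,email,name,date,age        
The f┃5736.53,ivy82@example.com,Hank Tay
The p┃5034.25,frank13@example.com,Ivy Ta
This ┃9561.81,ivy13@example.com,Hank Tay
The s┃3560.06,carol83@example.com,Dave B
Error┃1598.83,frank76@example.com,Alice 
The f┃6003.50,frank26@example.com,Bob Ha
The p┃7423.74,dave85@example.com,Carol C
The a┗━━━━━━━━━━━━━━━━━━━━━━━━━━━━━━━━━━
The system analyzes que░┃               
The framework coordinat▼┃               
━━━━━━━━━━━━━━━━━━━━━━━━┛               
                                        
                                        
                                        
                                        


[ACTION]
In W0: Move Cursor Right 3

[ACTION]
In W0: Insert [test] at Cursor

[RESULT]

                                        
━━━━━━━━━━━━━━━━━━━━━━━━┓               
 FileEditor             ┃               
────────────────────────┨               
Thete┏━━━━━━━━━━━━━━━━━━━━━━━━━━━━━━━━━━
     ┃ FileEditor                       
Each ┠──────────────────────────────────
The f┃█mount,email,name,date,age        
The f┃5736.53,ivy82@example.com,Hank Tay
The p┃5034.25,frank13@example.com,Ivy Ta
This ┃9561.81,ivy13@example.com,Hank Tay
The s┃3560.06,carol83@example.com,Dave B
Error┃1598.83,frank76@example.com,Alice 
The f┃6003.50,frank26@example.com,Bob Ha
The p┃7423.74,dave85@example.com,Carol C
The a┗━━━━━━━━━━━━━━━━━━━━━━━━━━━━━━━━━━
The system analyzes que░┃               
The framework coordinat▼┃               
━━━━━━━━━━━━━━━━━━━━━━━━┛               
                                        
                                        
                                        
                                        


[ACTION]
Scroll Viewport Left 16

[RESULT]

                                        
        ┏━━━━━━━━━━━━━━━━━━━━━━━━┓      
        ┃ FileEditor             ┃      
        ┠────────────────────────┨      
        ┃Thete┏━━━━━━━━━━━━━━━━━━━━━━━━━
        ┃     ┃ FileEditor              
        ┃Each ┠─────────────────────────
        ┃The f┃█mount,email,name,date,ag
        ┃The f┃5736.53,ivy82@example.com
        ┃The p┃5034.25,frank13@example.c
        ┃This ┃9561.81,ivy13@example.com
        ┃The s┃3560.06,carol83@example.c
        ┃Error┃1598.83,frank76@example.c
        ┃The f┃6003.50,frank26@example.c
        ┃The p┃7423.74,dave85@example.co
        ┃The a┗━━━━━━━━━━━━━━━━━━━━━━━━━
        ┃The system analyzes que░┃      
        ┃The framework coordinat▼┃      
        ┗━━━━━━━━━━━━━━━━━━━━━━━━┛      
                                        
                                        
                                        
                                        


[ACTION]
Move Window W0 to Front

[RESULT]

                                        
        ┏━━━━━━━━━━━━━━━━━━━━━━━━┓      
        ┃ FileEditor             ┃      
        ┠────────────────────────┨      
        ┃Thetest█architecture tr▲┃━━━━━━
        ┃                       █┃      
        ┃Each component generate░┃──────
        ┃The framework monitors ░┃ate,ag
        ┃The framework processes░┃le.com
        ┃The process handles dat░┃mple.c
        ┃This module handles inc░┃le.com
        ┃The system generates co░┃mple.c
        ┃Error handling optimize░┃mple.c
        ┃The framework transform░┃mple.c
        ┃The pipeline optimizes ░┃ple.co
        ┃The algorithm coordinat░┃━━━━━━
        ┃The system analyzes que░┃      
        ┃The framework coordinat▼┃      
        ┗━━━━━━━━━━━━━━━━━━━━━━━━┛      
                                        
                                        
                                        
                                        


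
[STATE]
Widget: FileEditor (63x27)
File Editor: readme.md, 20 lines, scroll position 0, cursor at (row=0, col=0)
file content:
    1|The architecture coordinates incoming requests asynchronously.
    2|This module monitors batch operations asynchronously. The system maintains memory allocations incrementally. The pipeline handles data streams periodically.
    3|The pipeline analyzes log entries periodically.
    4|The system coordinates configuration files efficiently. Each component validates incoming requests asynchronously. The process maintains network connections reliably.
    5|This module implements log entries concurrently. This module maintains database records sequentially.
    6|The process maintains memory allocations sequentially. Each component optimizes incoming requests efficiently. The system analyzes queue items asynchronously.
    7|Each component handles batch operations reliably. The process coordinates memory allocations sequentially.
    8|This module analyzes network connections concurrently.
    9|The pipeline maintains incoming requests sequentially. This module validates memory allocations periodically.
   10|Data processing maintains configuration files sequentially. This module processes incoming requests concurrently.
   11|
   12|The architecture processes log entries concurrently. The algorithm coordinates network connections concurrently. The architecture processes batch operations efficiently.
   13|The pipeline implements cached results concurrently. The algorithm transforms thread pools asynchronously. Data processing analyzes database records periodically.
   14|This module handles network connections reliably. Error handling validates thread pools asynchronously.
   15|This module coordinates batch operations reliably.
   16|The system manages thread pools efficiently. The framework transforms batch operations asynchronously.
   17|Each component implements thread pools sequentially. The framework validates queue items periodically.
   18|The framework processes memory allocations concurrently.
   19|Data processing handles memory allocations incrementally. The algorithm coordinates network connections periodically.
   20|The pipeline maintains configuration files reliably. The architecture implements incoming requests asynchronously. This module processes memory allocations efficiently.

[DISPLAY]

█he architecture coordinates incoming requests asynchronously.▲
This module monitors batch operations asynchronously. The syst█
The pipeline analyzes log entries periodically.               ░
The system coordinates configuration files efficiently. Each c░
This module implements log entries concurrently. This module m░
The process maintains memory allocations sequentially. Each co░
Each component handles batch operations reliably. The process ░
This module analyzes network connections concurrently.        ░
The pipeline maintains incoming requests sequentially. This mo░
Data processing maintains configuration files sequentially. Th░
                                                              ░
The architecture processes log entries concurrently. The algor░
The pipeline implements cached results concurrently. The algor░
This module handles network connections reliably. Error handli░
This module coordinates batch operations reliably.            ░
The system manages thread pools efficiently. The framework tra░
Each component implements thread pools sequentially. The frame░
The framework processes memory allocations concurrently.      ░
Data processing handles memory allocations incrementally. The ░
The pipeline maintains configuration files reliably. The archi░
                                                              ░
                                                              ░
                                                              ░
                                                              ░
                                                              ░
                                                              ░
                                                              ▼


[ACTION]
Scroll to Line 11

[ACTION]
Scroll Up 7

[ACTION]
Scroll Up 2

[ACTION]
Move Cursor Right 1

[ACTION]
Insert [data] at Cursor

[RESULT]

Tdata█e architecture coordinates incoming requests asynchronou▲
This module monitors batch operations asynchronously. The syst█
The pipeline analyzes log entries periodically.               ░
The system coordinates configuration files efficiently. Each c░
This module implements log entries concurrently. This module m░
The process maintains memory allocations sequentially. Each co░
Each component handles batch operations reliably. The process ░
This module analyzes network connections concurrently.        ░
The pipeline maintains incoming requests sequentially. This mo░
Data processing maintains configuration files sequentially. Th░
                                                              ░
The architecture processes log entries concurrently. The algor░
The pipeline implements cached results concurrently. The algor░
This module handles network connections reliably. Error handli░
This module coordinates batch operations reliably.            ░
The system manages thread pools efficiently. The framework tra░
Each component implements thread pools sequentially. The frame░
The framework processes memory allocations concurrently.      ░
Data processing handles memory allocations incrementally. The ░
The pipeline maintains configuration files reliably. The archi░
                                                              ░
                                                              ░
                                                              ░
                                                              ░
                                                              ░
                                                              ░
                                                              ▼


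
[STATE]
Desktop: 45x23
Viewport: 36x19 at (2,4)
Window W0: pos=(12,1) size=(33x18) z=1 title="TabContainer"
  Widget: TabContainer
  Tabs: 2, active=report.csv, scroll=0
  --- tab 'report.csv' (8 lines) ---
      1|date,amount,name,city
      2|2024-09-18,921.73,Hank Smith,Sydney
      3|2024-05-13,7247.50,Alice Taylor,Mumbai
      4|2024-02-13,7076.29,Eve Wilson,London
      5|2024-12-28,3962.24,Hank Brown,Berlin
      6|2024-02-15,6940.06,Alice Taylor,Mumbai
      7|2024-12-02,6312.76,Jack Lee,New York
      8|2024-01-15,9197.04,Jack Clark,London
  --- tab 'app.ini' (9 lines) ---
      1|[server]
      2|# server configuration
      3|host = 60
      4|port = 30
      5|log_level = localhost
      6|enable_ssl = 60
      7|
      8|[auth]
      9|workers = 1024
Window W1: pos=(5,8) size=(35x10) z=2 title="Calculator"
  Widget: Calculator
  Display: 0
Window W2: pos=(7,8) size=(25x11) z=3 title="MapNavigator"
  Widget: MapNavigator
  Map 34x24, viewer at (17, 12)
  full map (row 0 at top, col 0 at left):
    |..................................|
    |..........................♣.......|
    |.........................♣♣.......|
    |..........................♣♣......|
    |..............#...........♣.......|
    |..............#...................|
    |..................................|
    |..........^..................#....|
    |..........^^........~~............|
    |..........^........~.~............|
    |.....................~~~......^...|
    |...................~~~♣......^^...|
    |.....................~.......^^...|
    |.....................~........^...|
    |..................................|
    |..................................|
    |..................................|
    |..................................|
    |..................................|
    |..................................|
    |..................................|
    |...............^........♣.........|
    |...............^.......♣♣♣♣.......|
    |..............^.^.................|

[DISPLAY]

          ┃[report.csv]│ app.ini    
          ┃─────────────────────────
          ┃date,amount,name,city    
          ┃2024-09-18,921.73,Hank Sm
   ┏━┏━━━━━━━━━━━━━━━━━━━━━━━┓━━━━━━
   ┃ ┃ MapNavigator          ┃      
   ┠─┠───────────────────────┨──────
   ┃ ┃....^........~.~.......┃      
   ┃┌┃...............~~~.....┃      
   ┃│┃.............~~~♣......┃      
   ┃├┃...........@...~.......┃      
   ┃│┃...............~.......┃      
   ┃└┃.......................┃      
   ┗━┃.......................┃━━━━━━
     ┗━━━━━━━━━━━━━━━━━━━━━━━┛━━━━━━
                                    
                                    
                                    
                                    


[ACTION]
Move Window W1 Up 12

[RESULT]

   ┃┌───┬───┬───┬───┐               
   ┃│ 7 │ 8 │ 9 │ ÷ │               
   ┃├───┼───┼───┼───┤               
   ┃│ 4 │ 5 │ 6 │ × │               
   ┃└┏━━━━━━━━━━━━━━━━━━━━━━━┓      
   ┗━┃ MapNavigator          ┃━━━━━━
     ┠───────────────────────┨Hank B
     ┃....^........~.~.......┃Alice 
     ┃...............~~~.....┃Jack L
     ┃.............~~~♣......┃Jack C
     ┃...........@...~.......┃      
     ┃...............~.......┃      
     ┃.......................┃      
     ┃.......................┃      
     ┗━━━━━━━━━━━━━━━━━━━━━━━┛━━━━━━
                                    
                                    
                                    
                                    


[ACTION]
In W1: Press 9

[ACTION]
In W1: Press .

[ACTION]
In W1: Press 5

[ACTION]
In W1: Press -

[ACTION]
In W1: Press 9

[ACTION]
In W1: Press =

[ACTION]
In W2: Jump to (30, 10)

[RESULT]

   ┃┌───┬───┬───┬───┐               
   ┃│ 7 │ 8 │ 9 │ ÷ │               
   ┃├───┼───┼───┼───┤               
   ┃│ 4 │ 5 │ 6 │ × │               
   ┃└┏━━━━━━━━━━━━━━━━━━━━━━━┓      
   ┗━┃ MapNavigator          ┃━━━━━━
     ┠───────────────────────┨Hank B
     ┃..........#....        ┃Alice 
     ┃.~~............        ┃Jack L
     ┃~.~............        ┃Jack C
     ┃..~~~......@...        ┃      
     ┃~~~♣......^^...        ┃      
     ┃..~.......^^...        ┃      
     ┃..~........^...        ┃      
     ┗━━━━━━━━━━━━━━━━━━━━━━━┛━━━━━━
                                    
                                    
                                    
                                    


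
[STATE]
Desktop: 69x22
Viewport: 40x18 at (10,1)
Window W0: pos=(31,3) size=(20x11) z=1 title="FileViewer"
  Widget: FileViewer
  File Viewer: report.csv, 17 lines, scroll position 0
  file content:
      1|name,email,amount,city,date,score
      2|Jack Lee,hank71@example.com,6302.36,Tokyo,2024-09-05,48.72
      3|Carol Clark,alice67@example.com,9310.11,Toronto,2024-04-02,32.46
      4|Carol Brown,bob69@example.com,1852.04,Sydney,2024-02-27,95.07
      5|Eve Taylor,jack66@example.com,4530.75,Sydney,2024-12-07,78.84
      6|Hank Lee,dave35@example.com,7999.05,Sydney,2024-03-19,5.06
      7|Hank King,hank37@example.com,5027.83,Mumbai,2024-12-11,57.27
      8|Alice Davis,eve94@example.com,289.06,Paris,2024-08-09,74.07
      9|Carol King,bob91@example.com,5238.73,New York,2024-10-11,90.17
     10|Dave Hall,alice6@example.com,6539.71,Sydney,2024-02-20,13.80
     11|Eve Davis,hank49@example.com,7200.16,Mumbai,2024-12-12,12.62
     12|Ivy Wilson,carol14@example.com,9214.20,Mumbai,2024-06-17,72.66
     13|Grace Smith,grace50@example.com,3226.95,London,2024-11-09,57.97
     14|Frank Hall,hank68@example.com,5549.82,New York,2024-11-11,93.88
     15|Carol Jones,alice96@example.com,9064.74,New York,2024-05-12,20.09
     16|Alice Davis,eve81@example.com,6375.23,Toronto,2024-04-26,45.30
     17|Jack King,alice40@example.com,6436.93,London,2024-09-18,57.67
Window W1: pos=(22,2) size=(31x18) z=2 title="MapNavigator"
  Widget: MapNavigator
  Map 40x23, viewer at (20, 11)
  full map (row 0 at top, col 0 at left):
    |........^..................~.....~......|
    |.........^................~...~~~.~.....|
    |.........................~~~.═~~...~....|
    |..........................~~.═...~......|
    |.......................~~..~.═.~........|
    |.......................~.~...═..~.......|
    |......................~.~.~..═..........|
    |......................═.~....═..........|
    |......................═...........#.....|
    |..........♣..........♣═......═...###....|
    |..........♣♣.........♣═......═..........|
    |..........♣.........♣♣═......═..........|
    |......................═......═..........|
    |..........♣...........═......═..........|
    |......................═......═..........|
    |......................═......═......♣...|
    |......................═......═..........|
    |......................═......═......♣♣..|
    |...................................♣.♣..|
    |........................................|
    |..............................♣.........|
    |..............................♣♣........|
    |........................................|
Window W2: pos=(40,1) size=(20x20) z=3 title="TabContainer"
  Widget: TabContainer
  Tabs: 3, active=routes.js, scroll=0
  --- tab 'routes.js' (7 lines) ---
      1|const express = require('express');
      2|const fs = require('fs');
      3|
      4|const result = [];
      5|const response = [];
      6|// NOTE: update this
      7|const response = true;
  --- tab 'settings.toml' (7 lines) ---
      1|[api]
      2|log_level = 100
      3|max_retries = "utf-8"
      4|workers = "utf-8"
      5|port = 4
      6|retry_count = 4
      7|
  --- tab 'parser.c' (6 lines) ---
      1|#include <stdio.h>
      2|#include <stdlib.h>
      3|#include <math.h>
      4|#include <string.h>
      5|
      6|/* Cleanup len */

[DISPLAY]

                              ┏━━━━━━━━━
            ┏━━━━━━━━━━━━━━━━━┃ TabConta
            ┃ MapNavigator    ┠─────────
            ┠─────────────────┃[routes.j
            ┃.................┃─────────
            ┃.................┃const exp
            ┃................~┃const fs 
            ┃................═┃         
            ┃................═┃const res
            ┃....♣..........♣═┃const res
            ┃....♣♣.........♣═┃// NOTE: 
            ┃....♣.........@♣═┃const res
            ┃................═┃         
            ┃....♣...........═┃         
            ┃................═┃         
            ┃................═┃         
            ┃................═┃         
            ┃................═┃         


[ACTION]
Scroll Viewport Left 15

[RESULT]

                                        
                      ┏━━━━━━━━━━━━━━━━━
                      ┃ MapNavigator    
                      ┠─────────────────
                      ┃.................
                      ┃.................
                      ┃................~
                      ┃................═
                      ┃................═
                      ┃....♣..........♣═
                      ┃....♣♣.........♣═
                      ┃....♣.........@♣═
                      ┃................═
                      ┃....♣...........═
                      ┃................═
                      ┃................═
                      ┃................═
                      ┃................═


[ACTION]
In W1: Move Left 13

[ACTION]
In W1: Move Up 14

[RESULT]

                                        
                      ┏━━━━━━━━━━━━━━━━━
                      ┃ MapNavigator    
                      ┠─────────────────
                      ┃                 
                      ┃                 
                      ┃                 
                      ┃                 
                      ┃                 
                      ┃                 
                      ┃                 
                      ┃       .......@^.
                      ┃       .........^
                      ┃       ..........
                      ┃       ..........
                      ┃       ..........
                      ┃       ..........
                      ┃       ..........


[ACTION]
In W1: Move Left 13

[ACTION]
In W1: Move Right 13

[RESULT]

                                        
                      ┏━━━━━━━━━━━━━━━━━
                      ┃ MapNavigator    
                      ┠─────────────────
                      ┃                 
                      ┃                 
                      ┃                 
                      ┃                 
                      ┃                 
                      ┃                 
                      ┃                 
                      ┃ ........^....@..
                      ┃ .........^......
                      ┃ ................
                      ┃ ................
                      ┃ ................
                      ┃ ................
                      ┃ ................
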